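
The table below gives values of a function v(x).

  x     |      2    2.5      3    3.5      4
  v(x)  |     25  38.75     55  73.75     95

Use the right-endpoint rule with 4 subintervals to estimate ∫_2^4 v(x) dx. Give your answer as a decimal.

Δx = 0.5.
Sum = 0.5·[38.75 + 55 + 73.75 + 95] = 131.25.

131.25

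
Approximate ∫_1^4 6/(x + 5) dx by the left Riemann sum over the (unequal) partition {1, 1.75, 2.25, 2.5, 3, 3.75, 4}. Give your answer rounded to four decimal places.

2.5353

Subinterval widths: 0.75, 0.5, 0.25, 0.5, 0.75, 0.25.
Left endpoints: 1, 1.75, 2.25, 2.5, 3, 3.75.
f(1) = 1, f(1.75) = 8/9, f(2.25) = 24/29, f(2.5) = 0.8, f(3) = 0.75, f(3.75) = 24/35.
Sum = Σ Δx_i · f(x_i).
Sum ≈ 2.5353.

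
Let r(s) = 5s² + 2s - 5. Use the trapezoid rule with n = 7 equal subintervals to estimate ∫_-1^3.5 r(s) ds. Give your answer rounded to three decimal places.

63.425

Δs = (3.5 − (-1))/7 = 9/14.
r(-1) = -2, r(-5/14) = -995/196, r(2/7) = -197/49, r(13/14) = 229/196, r(11/7) = 514/49, r(31/14) = 4693/196, r(20/7) = 2035/49, r(3.5) = 63.25.
T_7 = (Δs/2)·[r(s_0) + 2r(s_1) + ... + 2r(s_{6}) + r(s_7)].
Sum ≈ 63.425.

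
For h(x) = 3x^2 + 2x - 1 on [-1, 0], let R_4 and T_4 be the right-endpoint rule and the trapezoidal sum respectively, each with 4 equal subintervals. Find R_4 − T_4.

R_4 = -1.09375.
T_4 = -0.96875.
R_4 − T_4 = -0.125.

-0.125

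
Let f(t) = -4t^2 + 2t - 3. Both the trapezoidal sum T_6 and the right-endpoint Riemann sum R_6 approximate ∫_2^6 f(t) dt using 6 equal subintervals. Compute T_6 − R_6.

40

T_6 ≈ -258.518519.
R_6 ≈ -298.518519.
T_6 − R_6 = 40.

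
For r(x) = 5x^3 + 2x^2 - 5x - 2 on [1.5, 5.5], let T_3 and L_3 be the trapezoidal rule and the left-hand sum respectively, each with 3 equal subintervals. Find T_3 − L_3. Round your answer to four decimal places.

T_3 ≈ 1232.759259.
L_3 ≈ 665.425926.
T_3 − L_3 ≈ 567.3333.

567.3333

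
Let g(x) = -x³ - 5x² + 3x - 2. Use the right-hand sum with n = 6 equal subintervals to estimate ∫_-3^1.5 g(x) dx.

-45.59765625

Δx = (1.5 − (-3))/6 = 0.75.
Right endpoints: -2.25, -1.5, -0.75, 0, 0.75, 1.5.
g(-2.25) = -22.671875, g(-1.5) = -14.375, g(-0.75) = -6.640625, g(0) = -2, g(0.75) = -2.984375, g(1.5) = -12.125.
Sum = Δx · [g(-2.25) + g(-1.5) + g(-0.75) + ...].
Sum = -45.59765625.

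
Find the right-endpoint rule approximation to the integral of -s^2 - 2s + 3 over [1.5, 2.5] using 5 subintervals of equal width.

-5.69

Δs = (2.5 − 1.5)/5 = 0.2.
Right endpoints: 1.7, 1.9, 2.1, 2.3, 2.5.
f(1.7) = -3.29, f(1.9) = -4.41, f(2.1) = -5.61, f(2.3) = -6.89, f(2.5) = -8.25.
Sum = Δs · [f(1.7) + f(1.9) + f(2.1) + f(2.3) + f(2.5)].
Sum = -5.69.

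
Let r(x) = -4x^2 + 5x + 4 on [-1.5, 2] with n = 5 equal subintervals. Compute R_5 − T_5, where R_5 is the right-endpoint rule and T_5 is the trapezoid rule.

3.675

R_5 = 5.74.
T_5 = 2.065.
R_5 − T_5 = 3.675.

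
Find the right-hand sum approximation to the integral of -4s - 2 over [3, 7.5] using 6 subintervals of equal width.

Δs = (7.5 − 3)/6 = 0.75.
Right endpoints: 3.75, 4.5, 5.25, 6, 6.75, 7.5.
f(3.75) = -17, f(4.5) = -20, f(5.25) = -23, f(6) = -26, f(6.75) = -29, f(7.5) = -32.
Sum = Δs · [f(3.75) + f(4.5) + f(5.25) + ...].
Sum = -110.25.

-110.25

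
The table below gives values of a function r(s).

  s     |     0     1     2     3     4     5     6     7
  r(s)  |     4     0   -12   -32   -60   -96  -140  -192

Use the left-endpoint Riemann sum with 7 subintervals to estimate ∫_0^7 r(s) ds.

Δs = 1.
Sum = 1·[4 + 0 + (-12) + (-32) + (-60) + (-96) + (-140)] = -336.

-336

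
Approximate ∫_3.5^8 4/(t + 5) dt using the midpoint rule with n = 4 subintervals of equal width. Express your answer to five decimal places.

1.69787

Δt = (8 − 3.5)/4 = 1.125.
Midpoints: 4.0625, 5.1875, 6.3125, 7.4375.
f(4.0625) = 64/145, f(5.1875) = 64/163, f(6.3125) = 64/181, f(7.4375) = 64/199.
Sum = Δt · [f(4.0625) + f(5.1875) + f(6.3125) + f(7.4375)].
Sum ≈ 1.69787.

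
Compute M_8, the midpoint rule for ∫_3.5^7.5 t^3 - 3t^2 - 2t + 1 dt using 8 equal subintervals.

Δt = (7.5 − 3.5)/8 = 0.5.
Midpoints: 3.75, 4.25, 4.75, 5.25, 5.75, 6.25, 6.75, 7.25.
f(3.75) = 4.046875, f(4.25) = 15.078125, f(4.75) = 30.984375, f(5.25) = 52.515625, f(5.75) = 80.421875, f(6.25) = 115.453125, f(6.75) = 158.359375, f(7.25) = 209.890625.
Sum = Δt · [f(3.75) + f(4.25) + f(4.75) + ...].
Sum = 333.375.

333.375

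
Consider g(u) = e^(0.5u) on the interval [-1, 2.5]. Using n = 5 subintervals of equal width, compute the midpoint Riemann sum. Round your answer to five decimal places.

Δu = (2.5 − (-1))/5 = 0.7.
Midpoints: -0.65, 0.05, 0.75, 1.45, 2.15.
g(-0.65) ≈ 0.72253, g(0.05) ≈ 1.02532, g(0.75) ≈ 1.45499, g(1.45) ≈ 2.06473, g(2.15) ≈ 2.92999.
Sum = Δu · [g(-0.65) + g(0.05) + g(0.75) + g(1.45) + g(2.15)].
Sum ≈ 5.73829.

5.73829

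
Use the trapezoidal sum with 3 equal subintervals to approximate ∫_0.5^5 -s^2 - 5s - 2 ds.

-114.1875

Δs = (5 − 0.5)/3 = 1.5.
f(0.5) = -4.75, f(2) = -16, f(3.5) = -31.75, f(5) = -52.
T_3 = (Δs/2)·[f(s_0) + 2f(s_1) + 2f(s_2) + f(s_3)].
Sum = -114.1875.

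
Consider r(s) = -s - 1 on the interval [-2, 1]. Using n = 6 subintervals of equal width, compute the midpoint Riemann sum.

-1.5

Δs = (1 − (-2))/6 = 0.5.
Midpoints: -1.75, -1.25, -0.75, -0.25, 0.25, 0.75.
r(-1.75) = 0.75, r(-1.25) = 0.25, r(-0.75) = -0.25, r(-0.25) = -0.75, r(0.25) = -1.25, r(0.75) = -1.75.
Sum = Δs · [r(-1.75) + r(-1.25) + r(-0.75) + ...].
Sum = -1.5.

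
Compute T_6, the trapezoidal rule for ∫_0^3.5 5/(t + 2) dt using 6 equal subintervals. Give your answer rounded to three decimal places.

5.088

Δt = (3.5 − 0)/6 = 7/12.
f(0) = 2.5, f(7/12) = 60/31, f(7/6) = 30/19, f(1.75) = 4/3, f(7/3) = 15/13, f(35/12) = 60/59, f(3.5) = 10/11.
T_6 = (Δt/2)·[f(t_0) + 2f(t_1) + ... + 2f(t_{5}) + f(t_6)].
Sum ≈ 5.088.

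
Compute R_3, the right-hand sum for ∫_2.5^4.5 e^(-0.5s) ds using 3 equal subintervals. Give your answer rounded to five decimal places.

Δs = (4.5 − 2.5)/3 = 2/3.
Right endpoints: 19/6, 23/6, 4.5.
f(19/6) ≈ 0.20529, f(23/6) ≈ 0.14710, f(4.5) ≈ 0.10540.
Sum = Δs · [f(19/6) + f(23/6) + f(4.5)].
Sum ≈ 0.30519.

0.30519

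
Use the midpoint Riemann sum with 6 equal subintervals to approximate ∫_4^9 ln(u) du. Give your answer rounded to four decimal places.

Δu = (9 − 4)/6 = 5/6.
Midpoints: 53/12, 5.25, 73/12, 83/12, 7.75, 103/12.
f(53/12) ≈ 1.4854, f(5.25) ≈ 1.6582, f(73/12) ≈ 1.8056, f(83/12) ≈ 1.9339, f(7.75) ≈ 2.0477, f(103/12) ≈ 2.1498.
Sum = Δu · [f(53/12) + f(5.25) + f(73/12) + ...].
Sum ≈ 9.2338.

9.2338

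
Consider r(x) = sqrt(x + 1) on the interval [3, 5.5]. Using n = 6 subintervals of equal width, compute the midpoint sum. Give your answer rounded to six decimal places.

5.714932

Δx = (5.5 − 3)/6 = 5/12.
Midpoints: 77/24, 3.625, 97/24, 107/24, 4.875, 127/24.
r(77/24) ≈ 2.051422, r(3.625) ≈ 2.150581, r(97/24) ≈ 2.245366, r(107/24) ≈ 2.336308, r(4.875) ≈ 2.423840, r(127/24) ≈ 2.508319.
Sum = Δx · [r(77/24) + r(3.625) + r(97/24) + ...].
Sum ≈ 5.714932.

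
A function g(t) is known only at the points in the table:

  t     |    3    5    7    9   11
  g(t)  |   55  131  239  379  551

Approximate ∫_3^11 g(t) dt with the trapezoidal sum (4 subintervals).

Δt = 2.
T_4 = (2/2)·[55 + 2·131 + 2·239 + 2·379 + 551] = 2104.

2104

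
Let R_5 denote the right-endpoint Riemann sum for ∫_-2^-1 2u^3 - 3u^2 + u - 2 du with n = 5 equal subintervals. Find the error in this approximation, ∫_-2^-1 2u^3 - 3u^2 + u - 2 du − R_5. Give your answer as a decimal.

-2.32

Exact integral: ∫_-2^-1 f(u) du = -18.
R_5 = -15.68.
Error = -18 − (-15.68) = -2.32.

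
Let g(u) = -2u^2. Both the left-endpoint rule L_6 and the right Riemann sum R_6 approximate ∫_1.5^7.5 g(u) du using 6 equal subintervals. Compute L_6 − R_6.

108

L_6 = -227.
R_6 = -335.
L_6 − R_6 = 108.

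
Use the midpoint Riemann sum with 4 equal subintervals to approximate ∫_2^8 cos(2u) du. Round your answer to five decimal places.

0.35256

Δu = (8 − 2)/4 = 1.5.
Midpoints: 2.75, 4.25, 5.75, 7.25.
f(2.75) ≈ 0.70867, f(4.25) ≈ -0.60201, f(5.75) ≈ 0.48330, f(7.25) ≈ -0.35492.
Sum = Δu · [f(2.75) + f(4.25) + f(5.75) + f(7.25)].
Sum ≈ 0.35256.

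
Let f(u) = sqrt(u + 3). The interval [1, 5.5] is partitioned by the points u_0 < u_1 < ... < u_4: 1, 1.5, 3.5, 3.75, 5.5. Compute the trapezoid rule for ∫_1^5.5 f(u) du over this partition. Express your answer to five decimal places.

11.16897

Subinterval widths: 0.5, 2, 0.25, 1.75.
f(1) ≈ 2.00000, f(1.5) ≈ 2.12132, f(3.5) ≈ 2.54951, f(3.75) ≈ 2.59808, f(5.5) ≈ 2.91548.
On each subinterval the trapezoid contributes (Δu_i/2)·[f(u_{i-1}) + f(u_i)].
Sum ≈ 11.16897.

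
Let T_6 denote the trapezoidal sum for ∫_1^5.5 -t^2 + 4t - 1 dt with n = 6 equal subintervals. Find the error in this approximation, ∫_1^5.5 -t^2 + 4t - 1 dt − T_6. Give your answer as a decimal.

Exact integral: ∫_1^5.5 f(t) dt = -1.125.
T_6 = -1.546875.
Error = -1.125 − (-1.546875) = 0.421875.

0.421875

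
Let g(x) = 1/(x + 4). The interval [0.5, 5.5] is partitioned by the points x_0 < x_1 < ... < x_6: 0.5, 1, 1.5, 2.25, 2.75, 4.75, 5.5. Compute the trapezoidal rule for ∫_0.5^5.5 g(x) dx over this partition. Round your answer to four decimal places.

0.7510

Subinterval widths: 0.5, 0.5, 0.75, 0.5, 2, 0.75.
g(0.5) = 2/9, g(1) = 0.2, g(1.5) = 2/11, g(2.25) = 0.16, g(2.75) = 4/27, g(4.75) = 4/35, g(5.5) = 2/19.
On each subinterval the trapezoid contributes (Δx_i/2)·[g(x_{i-1}) + g(x_i)].
Sum ≈ 0.7510.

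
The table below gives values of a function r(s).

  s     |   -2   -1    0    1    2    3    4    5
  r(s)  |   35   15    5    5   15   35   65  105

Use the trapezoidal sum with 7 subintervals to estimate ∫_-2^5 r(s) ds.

210

Δs = 1.
T_7 = (1/2)·[35 + 2·15 + 2·5 + 2·5 + 2·15 + 2·35 + 2·65 + 105] = 210.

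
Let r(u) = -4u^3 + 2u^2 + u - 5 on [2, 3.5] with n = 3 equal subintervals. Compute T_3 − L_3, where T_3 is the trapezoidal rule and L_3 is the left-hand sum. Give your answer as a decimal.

T_3 = -116.125.
L_3 = -85.75.
T_3 − L_3 = -30.375.

-30.375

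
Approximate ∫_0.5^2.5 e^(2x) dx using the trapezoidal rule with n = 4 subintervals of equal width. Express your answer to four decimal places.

78.8192

Δx = (2.5 − 0.5)/4 = 0.5.
f(0.5) ≈ 2.7183, f(1) ≈ 7.3891, f(1.5) ≈ 20.0855, f(2) ≈ 54.5982, f(2.5) ≈ 148.4132.
T_4 = (Δx/2)·[f(x_0) + 2f(x_1) + 2f(x_2) + 2f(x_3) + f(x_4)].
Sum ≈ 78.8192.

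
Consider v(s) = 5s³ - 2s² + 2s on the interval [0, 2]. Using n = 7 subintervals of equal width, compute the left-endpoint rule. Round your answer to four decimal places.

13.8776

Δs = (2 − 0)/7 = 2/7.
Left endpoints: 0, 2/7, 4/7, 6/7, 8/7, 10/7, 12/7.
v(0) = 0, v(2/7) = 180/343, v(4/7) = 488/343, v(6/7) = 1164/343, v(8/7) = 2448/343, v(10/7) = 4580/343, v(12/7) = 7800/343.
Sum = Δs · [v(0) + v(2/7) + v(4/7) + ...].
Sum ≈ 13.8776.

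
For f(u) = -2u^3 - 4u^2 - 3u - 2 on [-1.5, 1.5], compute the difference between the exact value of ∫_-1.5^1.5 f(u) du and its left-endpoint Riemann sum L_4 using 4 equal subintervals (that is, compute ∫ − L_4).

-7.3125

Exact integral: ∫_-1.5^1.5 f(u) du = -15.
L_4 = -7.6875.
Error = -15 − (-7.6875) = -7.3125.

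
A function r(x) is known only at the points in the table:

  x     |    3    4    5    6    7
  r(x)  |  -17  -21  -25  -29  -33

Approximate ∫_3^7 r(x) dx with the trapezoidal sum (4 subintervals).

Δx = 1.
T_4 = (1/2)·[(-17) + 2·(-21) + 2·(-25) + 2·(-29) + (-33)] = -100.

-100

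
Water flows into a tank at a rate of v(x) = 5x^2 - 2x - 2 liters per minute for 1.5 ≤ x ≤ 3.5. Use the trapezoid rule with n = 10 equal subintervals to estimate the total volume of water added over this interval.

51.9

Δx = (3.5 − 1.5)/10 = 0.2.
v(1.5) = 6.25, v(1.7) = 9.05, v(1.9) = 12.25, v(2.1) = 15.85, v(2.3) = 19.85, v(2.5) = 24.25, v(2.7) = 29.05, v(2.9) = 34.25, v(3.1) = 39.85, v(3.3) = 45.85, v(3.5) = 52.25.
T_10 = (Δx/2)·[v(x_0) + 2v(x_1) + ... + 2v(x_{9}) + v(x_10)].
Sum = 51.9.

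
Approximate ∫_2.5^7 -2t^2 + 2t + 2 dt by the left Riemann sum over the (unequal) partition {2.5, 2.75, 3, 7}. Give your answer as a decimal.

Subinterval widths: 0.25, 0.25, 4.
Left endpoints: 2.5, 2.75, 3.
f(2.5) = -5.5, f(2.75) = -7.625, f(3) = -10.
Sum = Σ Δt_i · f(t_i).
Sum = -43.28125.

-43.28125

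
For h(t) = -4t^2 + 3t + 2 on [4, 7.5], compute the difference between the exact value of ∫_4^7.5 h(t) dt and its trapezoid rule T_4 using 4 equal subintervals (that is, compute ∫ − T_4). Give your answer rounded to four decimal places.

1.7865

Exact integral: ∫_4^7.5 h(t) dt ≈ -409.791667.
T_4 = -411.578125.
Error ≈ -409.791667 − (-411.578125) ≈ 1.7865.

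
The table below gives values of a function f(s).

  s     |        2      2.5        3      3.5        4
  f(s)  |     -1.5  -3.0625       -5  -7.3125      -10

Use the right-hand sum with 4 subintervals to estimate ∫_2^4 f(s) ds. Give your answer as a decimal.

-12.6875

Δs = 0.5.
Sum = 0.5·[(-3.0625) + (-5) + (-7.3125) + (-10)] = -12.6875.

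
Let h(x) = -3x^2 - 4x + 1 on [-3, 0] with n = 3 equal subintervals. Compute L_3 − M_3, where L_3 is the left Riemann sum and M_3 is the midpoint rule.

-9.75

L_3 = -15.
M_3 = -5.25.
L_3 − M_3 = -9.75.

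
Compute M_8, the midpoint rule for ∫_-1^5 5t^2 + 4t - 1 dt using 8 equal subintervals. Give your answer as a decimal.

250.59375

Δt = (5 − (-1))/8 = 0.75.
Midpoints: -0.625, 0.125, 0.875, 1.625, 2.375, 3.125, 3.875, 4.625.
f(-0.625) = -1.546875, f(0.125) = -0.421875, f(0.875) = 6.328125, f(1.625) = 18.703125, f(2.375) = 36.703125, f(3.125) = 60.328125, f(3.875) = 89.578125, f(4.625) = 124.453125.
Sum = Δt · [f(-0.625) + f(0.125) + f(0.875) + ...].
Sum = 250.59375.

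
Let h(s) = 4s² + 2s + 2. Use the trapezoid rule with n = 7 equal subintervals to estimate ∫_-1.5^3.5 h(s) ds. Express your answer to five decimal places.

Δs = (3.5 − (-1.5))/7 = 5/7.
h(-1.5) = 8, h(-11/14) = 142/49, h(-1/14) = 92/49, h(9/14) = 242/49, h(19/14) = 592/49, h(29/14) = 1142/49, h(39/14) = 1892/49, h(3.5) = 58.
T_7 = (Δs/2)·[h(s_0) + 2h(s_1) + ... + 2h(s_{6}) + h(s_7)].
Sum ≈ 83.36735.

83.36735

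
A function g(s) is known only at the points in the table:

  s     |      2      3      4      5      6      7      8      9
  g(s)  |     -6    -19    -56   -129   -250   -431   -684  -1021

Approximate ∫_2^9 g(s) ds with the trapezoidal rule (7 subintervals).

-2082.5

Δs = 1.
T_7 = (1/2)·[(-6) + 2·(-19) + 2·(-56) + 2·(-129) + 2·(-250) + 2·(-431) + 2·(-684) + (-1021)] = -2082.5.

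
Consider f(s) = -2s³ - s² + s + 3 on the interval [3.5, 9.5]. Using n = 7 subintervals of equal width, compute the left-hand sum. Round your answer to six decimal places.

-3512.387755

Δs = (9.5 − 3.5)/7 = 6/7.
Left endpoints: 3.5, 61/14, 73/14, 85/14, 97/14, 109/14, 121/14.
f(3.5) = -91.5, f(61/14) = -121467/686, f(73/14) = -207525/686, f(85/14) = -326127/686, f(97/14) = -482457/686, f(109/14) = -681699/686, f(121/14) = -929037/686.
Sum = Δs · [f(3.5) + f(61/14) + f(73/14) + ...].
Sum ≈ -3512.387755.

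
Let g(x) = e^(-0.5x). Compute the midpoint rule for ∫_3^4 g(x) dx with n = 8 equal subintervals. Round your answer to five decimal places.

Δx = (4 − 3)/8 = 0.125.
Midpoints: 3.0625, 3.1875, 3.3125, 3.4375, 3.5625, 3.6875, 3.8125, 3.9375.
g(3.0625) ≈ 0.21627, g(3.1875) ≈ 0.20316, g(3.3125) ≈ 0.19085, g(3.4375) ≈ 0.17929, g(3.5625) ≈ 0.16843, g(3.6875) ≈ 0.15822, g(3.8125) ≈ 0.14864, g(3.9375) ≈ 0.13963.
Sum = Δx · [g(3.0625) + g(3.1875) + g(3.3125) + ...].
Sum ≈ 0.17556.

0.17556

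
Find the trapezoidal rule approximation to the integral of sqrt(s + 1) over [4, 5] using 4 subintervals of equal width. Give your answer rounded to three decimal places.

2.344

Δs = (5 − 4)/4 = 0.25.
f(4) ≈ 2.236, f(4.25) ≈ 2.291, f(4.5) ≈ 2.345, f(4.75) ≈ 2.398, f(5) ≈ 2.449.
T_4 = (Δs/2)·[f(s_0) + 2f(s_1) + 2f(s_2) + 2f(s_3) + f(s_4)].
Sum ≈ 2.344.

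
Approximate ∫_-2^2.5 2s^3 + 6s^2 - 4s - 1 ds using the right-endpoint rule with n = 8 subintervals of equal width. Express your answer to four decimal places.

63.5845

Δs = (2.5 − (-2))/8 = 0.5625.
Right endpoints: -1.4375, -0.875, -0.3125, 0.25, 0.8125, 1.375, 1.9375, 2.5.
f(-1.4375) = 22953/2048, f(-0.875) = 5.75390625, f(-0.3125) = 1587/2048, f(0.25) = -1.59375, f(0.8125) = 1605/2048, f(1.375) = 10.04296875, f(1.9375) = 57999/2048, f(2.5) = 57.75.
Sum = Δs · [f(-1.4375) + f(-0.875) + f(-0.3125) + ...].
Sum ≈ 63.5845.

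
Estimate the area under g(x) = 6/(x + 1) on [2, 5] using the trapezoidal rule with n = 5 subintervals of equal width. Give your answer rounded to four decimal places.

Δx = (5 − 2)/5 = 0.6.
g(2) = 2, g(2.6) = 5/3, g(3.2) = 10/7, g(3.8) = 1.25, g(4.4) = 10/9, g(5) = 1.
T_5 = (Δx/2)·[g(x_0) + 2g(x_1) + ... + 2g(x_{4}) + g(x_5)].
Sum ≈ 4.1738.

4.1738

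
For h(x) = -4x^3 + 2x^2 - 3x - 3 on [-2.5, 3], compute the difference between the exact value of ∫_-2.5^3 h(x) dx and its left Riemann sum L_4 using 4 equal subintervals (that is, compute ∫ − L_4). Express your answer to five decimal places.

-123.04818

Exact integral: ∫_-2.5^3 h(x) dx ≈ -34.1458333.
L_4 = 88.90234375.
Error ≈ -34.1458333 − 88.90234375 ≈ -123.04818.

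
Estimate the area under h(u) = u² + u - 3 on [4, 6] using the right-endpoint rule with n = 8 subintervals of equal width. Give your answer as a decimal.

57.4375

Δu = (6 − 4)/8 = 0.25.
Right endpoints: 4.25, 4.5, 4.75, 5, 5.25, 5.5, 5.75, 6.
h(4.25) = 19.3125, h(4.5) = 21.75, h(4.75) = 24.3125, h(5) = 27, h(5.25) = 29.8125, h(5.5) = 32.75, h(5.75) = 35.8125, h(6) = 39.
Sum = Δu · [h(4.25) + h(4.5) + h(4.75) + ...].
Sum = 57.4375.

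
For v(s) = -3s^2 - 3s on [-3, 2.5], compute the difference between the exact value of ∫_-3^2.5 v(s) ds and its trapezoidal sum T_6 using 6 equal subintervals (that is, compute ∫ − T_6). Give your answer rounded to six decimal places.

Exact integral: ∫_-3^2.5 v(s) ds = -38.5.
T_6 ≈ -40.81076389.
Error ≈ -38.5 − (-40.81076389) ≈ 2.310764.

2.310764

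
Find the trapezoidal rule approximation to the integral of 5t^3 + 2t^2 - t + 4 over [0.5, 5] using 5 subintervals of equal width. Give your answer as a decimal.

896.32125

Δt = (5 − 0.5)/5 = 0.9.
f(0.5) = 4.625, f(1.4) = 20.24, f(2.3) = 73.115, f(3.2) = 185.12, f(4.1) = 378.125, f(5) = 674.
T_5 = (Δt/2)·[f(t_0) + 2f(t_1) + ... + 2f(t_{4}) + f(t_5)].
Sum = 896.32125.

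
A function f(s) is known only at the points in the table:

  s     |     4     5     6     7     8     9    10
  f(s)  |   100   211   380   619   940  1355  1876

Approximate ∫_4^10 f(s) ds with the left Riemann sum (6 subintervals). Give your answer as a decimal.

3605

Δs = 1.
Sum = 1·[100 + 211 + 380 + 619 + 940 + 1355] = 3605.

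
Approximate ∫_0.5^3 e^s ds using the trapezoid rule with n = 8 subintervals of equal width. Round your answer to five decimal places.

18.58661

Δs = (3 − 0.5)/8 = 0.3125.
f(0.5) ≈ 1.64872, f(0.8125) ≈ 2.25353, f(1.125) ≈ 3.08022, f(1.4375) ≈ 4.21016, f(1.75) ≈ 5.75460, f(2.0625) ≈ 7.86561, f(2.375) ≈ 10.75101, f(2.6875) ≈ 14.69489, f(3) ≈ 20.08554.
T_8 = (Δs/2)·[f(s_0) + 2f(s_1) + ... + 2f(s_{7}) + f(s_8)].
Sum ≈ 18.58661.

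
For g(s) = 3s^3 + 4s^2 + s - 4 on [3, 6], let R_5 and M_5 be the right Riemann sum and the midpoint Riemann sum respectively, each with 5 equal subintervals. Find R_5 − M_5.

R_5 = 1376.16.
M_5 = 1160.745.
R_5 − M_5 = 215.415.

215.415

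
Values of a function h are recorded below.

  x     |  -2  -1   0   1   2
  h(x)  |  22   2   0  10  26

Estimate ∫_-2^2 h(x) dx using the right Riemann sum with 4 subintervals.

38

Δx = 1.
Sum = 1·[2 + 0 + 10 + 26] = 38.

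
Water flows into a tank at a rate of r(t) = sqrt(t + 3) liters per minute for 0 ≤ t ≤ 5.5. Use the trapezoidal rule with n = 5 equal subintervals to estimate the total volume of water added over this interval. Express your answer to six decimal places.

13.045157

Δt = (5.5 − 0)/5 = 1.1.
r(0) ≈ 1.732051, r(1.1) ≈ 2.024846, r(2.2) ≈ 2.280351, r(3.3) ≈ 2.509980, r(4.4) ≈ 2.720294, r(5.5) ≈ 2.915476.
T_5 = (Δt/2)·[r(t_0) + 2r(t_1) + ... + 2r(t_{4}) + r(t_5)].
Sum ≈ 13.045157.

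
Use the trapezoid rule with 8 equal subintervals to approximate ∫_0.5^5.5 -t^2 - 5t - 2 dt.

Δt = (5.5 − 0.5)/8 = 0.625.
f(0.5) = -4.75, f(1.125) = -8.890625, f(1.75) = -13.8125, f(2.375) = -19.515625, f(3) = -26, f(3.625) = -33.265625, f(4.25) = -41.3125, f(4.875) = -50.140625, f(5.5) = -59.75.
T_8 = (Δt/2)·[f(t_0) + 2f(t_1) + ... + 2f(t_{7}) + f(t_8)].
Sum = -140.7421875.

-140.7421875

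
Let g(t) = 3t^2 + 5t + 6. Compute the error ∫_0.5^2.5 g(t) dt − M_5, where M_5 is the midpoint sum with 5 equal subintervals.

Exact integral: ∫_0.5^2.5 g(t) dt = 42.5.
M_5 = 42.42.
Error = 42.5 − 42.42 = 0.08.

0.08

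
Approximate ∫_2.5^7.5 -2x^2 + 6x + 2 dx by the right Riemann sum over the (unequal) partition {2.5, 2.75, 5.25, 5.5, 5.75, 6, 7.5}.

Subinterval widths: 0.25, 2.5, 0.25, 0.25, 0.25, 1.5.
Right endpoints: 2.75, 5.25, 5.5, 5.75, 6, 7.5.
f(2.75) = 3.375, f(5.25) = -21.625, f(5.5) = -25.5, f(5.75) = -29.625, f(6) = -34, f(7.5) = -65.5.
Sum = Σ Δx_i · f(x_i).
Sum = -173.75.

-173.75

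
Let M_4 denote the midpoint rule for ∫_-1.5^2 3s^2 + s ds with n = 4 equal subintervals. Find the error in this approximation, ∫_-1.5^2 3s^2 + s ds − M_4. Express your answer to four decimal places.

0.6699

Exact integral: ∫_-1.5^2 f(s) ds = 12.25.
M_4 ≈ 11.580078.
Error ≈ 12.25 − 11.580078 ≈ 0.6699.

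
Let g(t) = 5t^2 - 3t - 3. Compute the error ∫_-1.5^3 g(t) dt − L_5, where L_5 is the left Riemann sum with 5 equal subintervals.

Exact integral: ∫_-1.5^3 g(t) dt = 27.
L_5 = 20.925.
Error = 27 − 20.925 = 6.075.

6.075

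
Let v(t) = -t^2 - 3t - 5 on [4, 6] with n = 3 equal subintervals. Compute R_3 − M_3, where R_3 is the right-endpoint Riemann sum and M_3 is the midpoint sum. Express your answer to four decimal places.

R_3 ≈ -99.481481.
M_3 ≈ -90.592593.
R_3 − M_3 ≈ -8.8889.

-8.8889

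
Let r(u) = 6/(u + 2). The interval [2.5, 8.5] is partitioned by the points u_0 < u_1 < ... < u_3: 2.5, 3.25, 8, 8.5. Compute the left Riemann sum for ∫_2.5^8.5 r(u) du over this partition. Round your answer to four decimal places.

Subinterval widths: 0.75, 4.75, 0.5.
Left endpoints: 2.5, 3.25, 8.
r(2.5) = 4/3, r(3.25) = 8/7, r(8) = 0.6.
Sum = Σ Δu_i · r(u_i).
Sum ≈ 6.7286.

6.7286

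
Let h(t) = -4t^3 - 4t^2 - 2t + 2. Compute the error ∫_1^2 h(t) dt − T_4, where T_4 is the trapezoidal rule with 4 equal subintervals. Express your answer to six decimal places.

Exact integral: ∫_1^2 h(t) dt ≈ -25.33333333.
T_4 = -25.5625.
Error ≈ -25.33333333 − (-25.5625) ≈ 0.229167.

0.229167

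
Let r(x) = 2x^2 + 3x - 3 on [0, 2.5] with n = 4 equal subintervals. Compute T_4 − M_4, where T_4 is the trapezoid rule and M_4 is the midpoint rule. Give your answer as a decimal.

0.48828125

T_4 = 12.6171875.
M_4 = 12.12890625.
T_4 − M_4 = 0.48828125.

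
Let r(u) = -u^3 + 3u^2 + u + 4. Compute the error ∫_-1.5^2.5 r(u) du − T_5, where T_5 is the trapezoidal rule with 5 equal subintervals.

Exact integral: ∫_-1.5^2.5 r(u) du = 28.5.
T_5 = 29.14.
Error = 28.5 − 29.14 = -0.64.

-0.64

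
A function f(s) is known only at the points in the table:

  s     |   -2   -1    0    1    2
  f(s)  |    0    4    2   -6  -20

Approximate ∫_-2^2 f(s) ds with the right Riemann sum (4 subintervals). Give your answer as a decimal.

Δs = 1.
Sum = 1·[4 + 2 + (-6) + (-20)] = -20.

-20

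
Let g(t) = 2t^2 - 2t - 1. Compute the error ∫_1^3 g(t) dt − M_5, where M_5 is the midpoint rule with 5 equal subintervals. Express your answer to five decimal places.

0.05333

Exact integral: ∫_1^3 g(t) dt ≈ 7.3333333.
M_5 = 7.28.
Error ≈ 7.3333333 − 7.28 ≈ 0.05333.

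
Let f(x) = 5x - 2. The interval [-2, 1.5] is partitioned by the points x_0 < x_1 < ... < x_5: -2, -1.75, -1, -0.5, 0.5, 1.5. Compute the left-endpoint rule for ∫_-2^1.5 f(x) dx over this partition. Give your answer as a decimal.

Subinterval widths: 0.25, 0.75, 0.5, 1, 1.
Left endpoints: -2, -1.75, -1, -0.5, 0.5.
f(-2) = -12, f(-1.75) = -10.75, f(-1) = -7, f(-0.5) = -4.5, f(0.5) = 0.5.
Sum = Σ Δx_i · f(x_i).
Sum = -18.5625.

-18.5625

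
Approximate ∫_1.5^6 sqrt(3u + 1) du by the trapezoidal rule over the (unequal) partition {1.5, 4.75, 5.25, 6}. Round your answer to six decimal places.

Subinterval widths: 3.25, 0.5, 0.75.
f(1.5) ≈ 2.345208, f(4.75) ≈ 3.905125, f(5.25) ≈ 4.092676, f(6) ≈ 4.358899.
On each subinterval the trapezoid contributes (Δu_i/2)·[f(u_{i-1}) + f(u_i)].
Sum ≈ 15.325582.

15.325582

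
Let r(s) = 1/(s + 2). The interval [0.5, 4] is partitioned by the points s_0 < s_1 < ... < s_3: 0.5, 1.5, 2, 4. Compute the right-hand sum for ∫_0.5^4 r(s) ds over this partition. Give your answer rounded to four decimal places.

0.7440

Subinterval widths: 1, 0.5, 2.
Right endpoints: 1.5, 2, 4.
r(1.5) = 2/7, r(2) = 0.25, r(4) = 1/6.
Sum = Σ Δs_i · r(s_i).
Sum ≈ 0.7440.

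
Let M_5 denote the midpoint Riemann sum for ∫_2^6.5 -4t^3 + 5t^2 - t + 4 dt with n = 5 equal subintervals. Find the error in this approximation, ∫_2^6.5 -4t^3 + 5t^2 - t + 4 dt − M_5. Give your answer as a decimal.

-13.9725

Exact integral: ∫_2^6.5 f(t) dt = -1325.8125.
M_5 = -1311.84.
Error = -1325.8125 − (-1311.84) = -13.9725.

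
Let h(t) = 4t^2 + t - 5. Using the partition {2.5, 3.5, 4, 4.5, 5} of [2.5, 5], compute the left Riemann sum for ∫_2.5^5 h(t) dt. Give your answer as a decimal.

118

Subinterval widths: 1, 0.5, 0.5, 0.5.
Left endpoints: 2.5, 3.5, 4, 4.5.
h(2.5) = 22.5, h(3.5) = 47.5, h(4) = 63, h(4.5) = 80.5.
Sum = Σ Δt_i · h(t_i).
Sum = 118.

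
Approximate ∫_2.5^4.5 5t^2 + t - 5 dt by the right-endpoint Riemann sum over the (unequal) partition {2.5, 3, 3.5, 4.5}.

152.125

Subinterval widths: 0.5, 0.5, 1.
Right endpoints: 3, 3.5, 4.5.
f(3) = 43, f(3.5) = 59.75, f(4.5) = 100.75.
Sum = Σ Δt_i · f(t_i).
Sum = 152.125.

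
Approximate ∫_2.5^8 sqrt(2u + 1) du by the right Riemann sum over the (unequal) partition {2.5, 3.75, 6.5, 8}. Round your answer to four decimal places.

20.1186

Subinterval widths: 1.25, 2.75, 1.5.
Right endpoints: 3.75, 6.5, 8.
f(3.75) ≈ 2.9155, f(6.5) ≈ 3.7417, f(8) ≈ 4.1231.
Sum = Σ Δu_i · f(u_i).
Sum ≈ 20.1186.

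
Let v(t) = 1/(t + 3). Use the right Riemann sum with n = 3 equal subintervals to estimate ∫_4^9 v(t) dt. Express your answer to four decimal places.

0.4925

Δt = (9 − 4)/3 = 5/3.
Right endpoints: 17/3, 22/3, 9.
v(17/3) = 3/26, v(22/3) = 3/31, v(9) = 1/12.
Sum = Δt · [v(17/3) + v(22/3) + v(9)].
Sum ≈ 0.4925.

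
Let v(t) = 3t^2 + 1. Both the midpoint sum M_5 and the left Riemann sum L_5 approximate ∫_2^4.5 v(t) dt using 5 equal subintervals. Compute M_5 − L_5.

11.71875

M_5 = 85.46875.
L_5 = 73.75.
M_5 − L_5 = 11.71875.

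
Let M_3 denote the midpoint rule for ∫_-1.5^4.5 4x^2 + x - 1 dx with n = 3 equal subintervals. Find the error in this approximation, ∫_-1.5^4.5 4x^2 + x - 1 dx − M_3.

Exact integral: ∫_-1.5^4.5 f(x) dx = 129.
M_3 = 121.
Error = 129 − 121 = 8.

8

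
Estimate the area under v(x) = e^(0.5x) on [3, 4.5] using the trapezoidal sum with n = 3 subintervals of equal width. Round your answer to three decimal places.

10.064

Δx = (4.5 − 3)/3 = 0.5.
v(3) ≈ 4.482, v(3.5) ≈ 5.755, v(4) ≈ 7.389, v(4.5) ≈ 9.488.
T_3 = (Δx/2)·[v(x_0) + 2v(x_1) + 2v(x_2) + v(x_3)].
Sum ≈ 10.064.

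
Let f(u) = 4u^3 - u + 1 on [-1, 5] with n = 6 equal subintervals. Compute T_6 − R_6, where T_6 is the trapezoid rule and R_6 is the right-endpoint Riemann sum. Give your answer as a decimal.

T_6 = 642.
R_6 = 891.
T_6 − R_6 = -249.

-249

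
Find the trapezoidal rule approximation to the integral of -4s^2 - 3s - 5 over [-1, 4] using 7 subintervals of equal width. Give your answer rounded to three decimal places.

-135.867

Δs = (4 − (-1))/7 = 5/7.
f(-1) = -6, f(-2/7) = -219/49, f(3/7) = -344/49, f(8/7) = -669/49, f(13/7) = -1194/49, f(18/7) = -1919/49, f(23/7) = -2844/49, f(4) = -81.
T_7 = (Δs/2)·[f(s_0) + 2f(s_1) + ... + 2f(s_{6}) + f(s_7)].
Sum ≈ -135.867.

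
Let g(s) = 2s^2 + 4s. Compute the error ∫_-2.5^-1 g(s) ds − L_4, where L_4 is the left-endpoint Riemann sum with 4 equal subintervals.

-0.9140625

Exact integral: ∫_-2.5^-1 g(s) ds = -0.75.
L_4 = 0.1640625.
Error = -0.75 − 0.1640625 = -0.9140625.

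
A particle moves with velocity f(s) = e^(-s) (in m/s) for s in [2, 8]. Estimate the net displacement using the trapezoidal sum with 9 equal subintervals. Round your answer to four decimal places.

0.1400

Δs = (8 − 2)/9 = 2/3.
f(2) ≈ 0.1353, f(8/3) ≈ 0.0695, f(10/3) ≈ 0.0357, f(4) ≈ 0.0183, f(14/3) ≈ 0.0094, f(16/3) ≈ 0.0048, f(6) ≈ 0.0025, f(20/3) ≈ 0.0013, f(22/3) ≈ 0.0007, f(8) ≈ 0.0003.
T_9 = (Δs/2)·[f(s_0) + 2f(s_1) + ... + 2f(s_{8}) + f(s_9)].
Sum ≈ 0.1400.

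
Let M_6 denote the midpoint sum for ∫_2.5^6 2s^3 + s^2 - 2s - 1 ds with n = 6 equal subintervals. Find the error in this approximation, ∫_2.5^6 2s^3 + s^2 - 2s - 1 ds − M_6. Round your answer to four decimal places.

Exact integral: ∫_2.5^6 f(s) ds ≈ 662.010417.
M_6 ≈ 659.380353.
Error ≈ 662.010417 − 659.380353 ≈ 2.6301.

2.6301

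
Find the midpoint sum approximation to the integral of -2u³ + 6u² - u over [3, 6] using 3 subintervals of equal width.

-237.75

Δu = (6 − 3)/3 = 1.
Midpoints: 3.5, 4.5, 5.5.
f(3.5) = -15.75, f(4.5) = -65.25, f(5.5) = -156.75.
Sum = Δu · [f(3.5) + f(4.5) + f(5.5)].
Sum = -237.75.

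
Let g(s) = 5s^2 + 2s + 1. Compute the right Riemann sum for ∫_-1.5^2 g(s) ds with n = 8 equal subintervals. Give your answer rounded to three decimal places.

Δs = (2 − (-1.5))/8 = 0.4375.
Right endpoints: -1.0625, -0.625, -0.1875, 0.25, 0.6875, 1.125, 1.5625, 2.
g(-1.0625) = 4.51953125, g(-0.625) = 1.703125, g(-0.1875) = 0.80078125, g(0.25) = 1.8125, g(0.6875) = 4.73828125, g(1.125) = 9.578125, g(1.5625) = 16.33203125, g(2) = 25.
Sum = Δs · [g(-1.0625) + g(-0.625) + g(-0.1875) + ...].
Sum ≈ 28.212.

28.212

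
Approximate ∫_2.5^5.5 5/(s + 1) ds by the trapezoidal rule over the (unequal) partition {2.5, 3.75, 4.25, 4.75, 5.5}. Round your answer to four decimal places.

Subinterval widths: 1.25, 0.5, 0.5, 0.75.
f(2.5) = 10/7, f(3.75) = 20/19, f(4.25) = 20/21, f(4.75) = 20/23, f(5.5) = 10/13.
On each subinterval the trapezoid contributes (Δs_i/2)·[f(s_{i-1}) + f(s_i)].
Sum ≈ 3.1220.

3.1220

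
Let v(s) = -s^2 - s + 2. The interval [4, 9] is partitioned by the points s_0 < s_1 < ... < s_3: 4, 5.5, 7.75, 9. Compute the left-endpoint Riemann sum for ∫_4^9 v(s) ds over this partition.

-185.203125

Subinterval widths: 1.5, 2.25, 1.25.
Left endpoints: 4, 5.5, 7.75.
v(4) = -18, v(5.5) = -33.75, v(7.75) = -65.8125.
Sum = Σ Δs_i · v(s_i).
Sum = -185.203125.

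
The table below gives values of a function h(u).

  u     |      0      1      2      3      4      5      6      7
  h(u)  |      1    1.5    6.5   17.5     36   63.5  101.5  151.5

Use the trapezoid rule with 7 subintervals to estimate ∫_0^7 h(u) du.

302.75

Δu = 1.
T_7 = (1/2)·[1 + 2·1.5 + 2·6.5 + 2·17.5 + 2·36 + 2·63.5 + 2·101.5 + 151.5] = 302.75.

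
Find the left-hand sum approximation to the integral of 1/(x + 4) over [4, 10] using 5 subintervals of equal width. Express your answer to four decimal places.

0.5930

Δx = (10 − 4)/5 = 1.2.
Left endpoints: 4, 5.2, 6.4, 7.6, 8.8.
f(4) = 0.125, f(5.2) = 5/46, f(6.4) = 5/52, f(7.6) = 5/58, f(8.8) = 0.078125.
Sum = Δx · [f(4) + f(5.2) + f(6.4) + f(7.6) + f(8.8)].
Sum ≈ 0.5930.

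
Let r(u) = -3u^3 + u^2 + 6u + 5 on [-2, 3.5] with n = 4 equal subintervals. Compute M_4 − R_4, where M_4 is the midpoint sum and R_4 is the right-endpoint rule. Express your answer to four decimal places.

91.5181

M_4 ≈ -26.355957.
R_4 ≈ -117.874023.
M_4 − R_4 ≈ 91.5181.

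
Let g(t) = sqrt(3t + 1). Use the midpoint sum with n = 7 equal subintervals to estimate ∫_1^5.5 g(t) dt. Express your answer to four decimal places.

14.4973

Δt = (5.5 − 1)/7 = 9/14.
Midpoints: 37/28, 55/28, 73/28, 3.25, 109/28, 127/28, 145/28.
g(37/28) ≈ 2.2281, g(55/28) ≈ 2.6254, g(73/28) ≈ 2.9701, g(3.25) ≈ 3.2787, g(109/28) ≈ 3.5607, g(127/28) ≈ 3.8219, g(145/28) ≈ 4.0664.
Sum = Δt · [g(37/28) + g(55/28) + g(73/28) + ...].
Sum ≈ 14.4973.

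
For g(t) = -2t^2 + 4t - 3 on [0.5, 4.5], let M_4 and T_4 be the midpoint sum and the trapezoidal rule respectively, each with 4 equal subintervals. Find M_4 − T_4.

2

M_4 = -32.
T_4 = -34.
M_4 − T_4 = 2.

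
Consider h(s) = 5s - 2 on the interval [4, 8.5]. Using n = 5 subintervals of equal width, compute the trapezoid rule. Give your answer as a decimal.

131.625

Δs = (8.5 − 4)/5 = 0.9.
h(4) = 18, h(4.9) = 22.5, h(5.8) = 27, h(6.7) = 31.5, h(7.6) = 36, h(8.5) = 40.5.
T_5 = (Δs/2)·[h(s_0) + 2h(s_1) + ... + 2h(s_{4}) + h(s_5)].
Sum = 131.625.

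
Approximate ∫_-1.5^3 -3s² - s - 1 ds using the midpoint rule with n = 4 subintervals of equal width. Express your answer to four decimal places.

Δs = (3 − (-1.5))/4 = 1.125.
Midpoints: -0.9375, 0.1875, 1.3125, 2.4375.
f(-0.9375) = -2.69921875, f(0.1875) = -1.29296875, f(1.3125) = -7.48046875, f(2.4375) = -21.26171875.
Sum = Δs · [f(-0.9375) + f(0.1875) + f(1.3125) + f(2.4375)].
Sum ≈ -36.8262.

-36.8262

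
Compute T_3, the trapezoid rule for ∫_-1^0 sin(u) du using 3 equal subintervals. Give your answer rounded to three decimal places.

Δu = (0 − (-1))/3 = 1/3.
f(-1) ≈ -0.841, f(-2/3) ≈ -0.618, f(-1/3) ≈ -0.327, f(0) ≈ 0.000.
T_3 = (Δu/2)·[f(u_0) + 2f(u_1) + 2f(u_2) + f(u_3)].
Sum ≈ -0.455.

-0.455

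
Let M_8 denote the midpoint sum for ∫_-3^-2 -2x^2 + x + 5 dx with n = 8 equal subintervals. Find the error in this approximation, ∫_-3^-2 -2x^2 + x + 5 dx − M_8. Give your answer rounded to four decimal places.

-0.0026

Exact integral: ∫_-3^-2 f(x) dx ≈ -10.166667.
M_8 = -10.1640625.
Error ≈ -10.166667 − (-10.1640625) ≈ -0.0026.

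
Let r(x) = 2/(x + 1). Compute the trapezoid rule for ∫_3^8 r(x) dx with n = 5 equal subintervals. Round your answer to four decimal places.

1.6302

Δx = (8 − 3)/5 = 1.
r(3) = 0.5, r(4) = 0.4, r(5) = 1/3, r(6) = 2/7, r(7) = 0.25, r(8) = 2/9.
T_5 = (Δx/2)·[r(x_0) + 2r(x_1) + ... + 2r(x_{4}) + r(x_5)].
Sum ≈ 1.6302.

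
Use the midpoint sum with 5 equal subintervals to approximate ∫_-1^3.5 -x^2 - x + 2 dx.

Δx = (3.5 − (-1))/5 = 0.9.
Midpoints: -0.55, 0.35, 1.25, 2.15, 3.05.
f(-0.55) = 2.2475, f(0.35) = 1.5275, f(1.25) = -0.8125, f(2.15) = -4.7725, f(3.05) = -10.3525.
Sum = Δx · [f(-0.55) + f(0.35) + f(1.25) + f(2.15) + f(3.05)].
Sum = -10.94625.

-10.94625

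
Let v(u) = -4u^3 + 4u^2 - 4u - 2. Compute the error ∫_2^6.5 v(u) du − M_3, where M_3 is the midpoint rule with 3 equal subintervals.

-39.65625

Exact integral: ∫_2^6.5 v(u) du = -1499.0625.
M_3 = -1459.40625.
Error = -1499.0625 − (-1459.40625) = -39.65625.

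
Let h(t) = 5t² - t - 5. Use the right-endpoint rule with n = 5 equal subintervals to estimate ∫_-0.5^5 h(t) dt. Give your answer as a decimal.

239.25

Δt = (5 − (-0.5))/5 = 1.1.
Right endpoints: 0.6, 1.7, 2.8, 3.9, 5.
h(0.6) = -3.8, h(1.7) = 7.75, h(2.8) = 31.4, h(3.9) = 67.15, h(5) = 115.
Sum = Δt · [h(0.6) + h(1.7) + h(2.8) + h(3.9) + h(5)].
Sum = 239.25.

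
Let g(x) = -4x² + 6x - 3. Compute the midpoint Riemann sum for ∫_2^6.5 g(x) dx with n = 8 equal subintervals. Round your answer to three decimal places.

-253.775

Δx = (6.5 − 2)/8 = 0.5625.
Midpoints: 2.28125, 2.84375, 3.40625, 3.96875, 4.53125, 5.09375, 5.65625, 6.21875.
g(2.28125) = -10.12890625, g(2.84375) = -18.28515625, g(3.40625) = -28.97265625, g(3.96875) = -42.19140625, g(4.53125) = -57.94140625, g(5.09375) = -76.22265625, g(5.65625) = -97.03515625, g(6.21875) = -120.37890625.
Sum = Δx · [g(2.28125) + g(2.84375) + g(3.40625) + ...].
Sum ≈ -253.775.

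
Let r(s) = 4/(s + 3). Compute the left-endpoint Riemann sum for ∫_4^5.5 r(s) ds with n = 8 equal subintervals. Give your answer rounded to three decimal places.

Δs = (5.5 − 4)/8 = 0.1875.
Left endpoints: 4, 4.1875, 4.375, 4.5625, 4.75, 4.9375, 5.125, 5.3125.
r(4) = 4/7, r(4.1875) = 64/115, r(4.375) = 32/59, r(4.5625) = 64/121, r(4.75) = 16/31, r(4.9375) = 64/127, r(5.125) = 32/65, r(5.3125) = 64/133.
Sum = Δs · [r(4) + r(4.1875) + r(4.375) + ...].
Sum ≈ 0.786.

0.786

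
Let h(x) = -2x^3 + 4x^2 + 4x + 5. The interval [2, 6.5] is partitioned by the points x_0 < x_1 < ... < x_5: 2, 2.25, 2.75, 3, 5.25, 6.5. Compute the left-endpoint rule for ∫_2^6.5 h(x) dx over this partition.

Subinterval widths: 0.25, 0.5, 0.25, 2.25, 1.25.
Left endpoints: 2, 2.25, 2.75, 3, 5.25.
h(2) = 13, h(2.25) = 11.46875, h(2.75) = 4.65625, h(3) = -1, h(5.25) = -153.15625.
Sum = Σ Δx_i · h(x_i).
Sum = -183.546875.

-183.546875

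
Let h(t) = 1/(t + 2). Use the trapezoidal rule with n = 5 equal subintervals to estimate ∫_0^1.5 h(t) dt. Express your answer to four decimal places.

Δt = (1.5 − 0)/5 = 0.3.
h(0) = 0.5, h(0.3) = 10/23, h(0.6) = 5/13, h(0.9) = 10/29, h(1.2) = 0.3125, h(1.5) = 2/7.
T_5 = (Δt/2)·[h(t_0) + 2h(t_1) + ... + 2h(t_{4}) + h(t_5)].
Sum ≈ 0.5609.

0.5609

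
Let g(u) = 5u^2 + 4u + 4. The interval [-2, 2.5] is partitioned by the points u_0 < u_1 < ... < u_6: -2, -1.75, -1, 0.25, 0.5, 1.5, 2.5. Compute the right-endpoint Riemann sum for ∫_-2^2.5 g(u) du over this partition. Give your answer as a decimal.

81.78125

Subinterval widths: 0.25, 0.75, 1.25, 0.25, 1, 1.
Right endpoints: -1.75, -1, 0.25, 0.5, 1.5, 2.5.
g(-1.75) = 12.3125, g(-1) = 5, g(0.25) = 5.3125, g(0.5) = 7.25, g(1.5) = 21.25, g(2.5) = 45.25.
Sum = Σ Δu_i · g(u_i).
Sum = 81.78125.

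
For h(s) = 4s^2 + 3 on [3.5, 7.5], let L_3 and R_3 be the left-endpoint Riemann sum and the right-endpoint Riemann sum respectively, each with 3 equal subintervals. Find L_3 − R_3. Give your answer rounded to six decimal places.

L_3 ≈ 404.74074074.
R_3 ≈ 639.40740741.
L_3 − R_3 ≈ -234.666667.

-234.666667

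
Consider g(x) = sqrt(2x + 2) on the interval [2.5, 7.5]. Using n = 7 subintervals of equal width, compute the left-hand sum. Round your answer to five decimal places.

16.65747

Δx = (7.5 − 2.5)/7 = 5/7.
Left endpoints: 2.5, 45/14, 55/14, 65/14, 75/14, 85/14, 95/14.
g(2.5) ≈ 2.64575, g(45/14) ≈ 2.90320, g(55/14) ≈ 3.13961, g(65/14) ≈ 3.35942, g(75/14) ≈ 3.56571, g(85/14) ≈ 3.76070, g(95/14) ≈ 3.94606.
Sum = Δx · [g(2.5) + g(45/14) + g(55/14) + ...].
Sum ≈ 16.65747.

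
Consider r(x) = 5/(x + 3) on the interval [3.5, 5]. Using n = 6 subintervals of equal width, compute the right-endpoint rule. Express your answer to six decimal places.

1.020377

Δx = (5 − 3.5)/6 = 0.25.
Right endpoints: 3.75, 4, 4.25, 4.5, 4.75, 5.
r(3.75) = 20/27, r(4) = 5/7, r(4.25) = 20/29, r(4.5) = 2/3, r(4.75) = 20/31, r(5) = 0.625.
Sum = Δx · [r(3.75) + r(4) + r(4.25) + ...].
Sum ≈ 1.020377.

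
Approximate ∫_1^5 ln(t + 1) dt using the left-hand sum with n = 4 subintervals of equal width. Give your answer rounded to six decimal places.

4.787492

Δt = (5 − 1)/4 = 1.
Left endpoints: 1, 2, 3, 4.
f(1) ≈ 0.693147, f(2) ≈ 1.098612, f(3) ≈ 1.386294, f(4) ≈ 1.609438.
Sum = Δt · [f(1) + f(2) + f(3) + f(4)].
Sum ≈ 4.787492.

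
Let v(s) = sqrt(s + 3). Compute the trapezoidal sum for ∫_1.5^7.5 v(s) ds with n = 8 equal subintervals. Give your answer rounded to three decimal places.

16.315

Δs = (7.5 − 1.5)/8 = 0.75.
v(1.5) ≈ 2.121, v(2.25) ≈ 2.291, v(3) ≈ 2.449, v(3.75) ≈ 2.598, v(4.5) ≈ 2.739, v(5.25) ≈ 2.872, v(6) ≈ 3.000, v(6.75) ≈ 3.122, v(7.5) ≈ 3.240.
T_8 = (Δs/2)·[v(s_0) + 2v(s_1) + ... + 2v(s_{7}) + v(s_8)].
Sum ≈ 16.315.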